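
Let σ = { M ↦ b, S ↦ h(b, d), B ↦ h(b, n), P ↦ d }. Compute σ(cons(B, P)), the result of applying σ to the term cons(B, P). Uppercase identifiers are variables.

Replace each occurrence of B with h(b, n).
Replace each occurrence of P with d.
Result: cons(h(b, n), d).

cons(h(b, n), d)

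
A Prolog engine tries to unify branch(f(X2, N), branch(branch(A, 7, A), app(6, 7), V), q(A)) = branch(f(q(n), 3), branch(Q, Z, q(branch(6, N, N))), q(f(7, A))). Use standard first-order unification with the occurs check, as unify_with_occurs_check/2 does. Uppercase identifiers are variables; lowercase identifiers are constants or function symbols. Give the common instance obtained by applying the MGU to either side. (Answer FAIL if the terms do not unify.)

FAIL

Decompose branch/3: f(X2, N) = f(q(n), 3),  branch(branch(A, 7, A), app(6, 7), V) = branch(Q, Z, q(branch(6, N, N))),  q(A) = q(f(7, A)).
Decompose f/2: X2 = q(n),  N = 3.
Bind X2 := q(n); no other remaining equation mentions X2.
Bind N := 3; substituting into the one remaining equation that mentions N gives: branch(branch(A, 7, A), app(6, 7), V) = branch(Q, Z, q(branch(6, 3, 3))).
Decompose branch/3: branch(A, 7, A) = Q,  app(6, 7) = Z,  V = q(branch(6, 3, 3)).
Bind Q := branch(A, 7, A); no other remaining equation mentions Q.
Bind Z := app(6, 7); no other remaining equation mentions Z.
Bind V := q(branch(6, 3, 3)); no other remaining equation mentions V.
Decompose q/1: A = f(7, A).
Occurs check fails: A occurs in f(7, A); the equation A = f(7, A) has no finite solution.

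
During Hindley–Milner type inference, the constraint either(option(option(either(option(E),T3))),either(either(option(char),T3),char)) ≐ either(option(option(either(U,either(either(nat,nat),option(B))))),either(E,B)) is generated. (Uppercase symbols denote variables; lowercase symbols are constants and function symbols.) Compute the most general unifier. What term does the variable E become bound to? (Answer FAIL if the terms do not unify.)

either(option(char),either(either(nat,nat),option(char)))

Decompose either/2: option(option(either(option(E),T3))) ≐ option(option(either(U,either(either(nat,nat),option(B))))),  either(either(option(char),T3),char) ≐ either(E,B).
Decompose option/1: option(either(option(E),T3)) ≐ option(either(U,either(either(nat,nat),option(B)))).
Decompose option/1: either(option(E),T3) ≐ either(U,either(either(nat,nat),option(B))).
Decompose either/2: option(E) ≐ U,  T3 ≐ either(either(nat,nat),option(B)).
Bind U := option(E); no other remaining equation mentions U.
Bind T3 := either(either(nat,nat),option(B)); substituting into the remaining equation gives: either(either(option(char),either(either(nat,nat),option(B))),char) ≐ either(E,B).
Decompose either/2: either(option(char),either(either(nat,nat),option(B))) ≐ E,  char ≐ B.
Bind E := either(option(char),either(either(nat,nat),option(B))); no other remaining equation mentions E. Substituting into the earlier binding gives U := option(either(option(char),either(either(nat,nat),option(B)))).
Bind B := char. Substituting into the earlier bindings gives U := option(either(option(char),either(either(nat,nat),option(char)))), T3 := either(either(nat,nat),option(char)), E := either(option(char),either(either(nat,nat),option(char))).
MGU = { U := option(either(option(char),either(either(nat,nat),option(char)))), T3 := either(either(nat,nat),option(char)), E := either(option(char),either(either(nat,nat),option(char))), B := char }, so E := either(option(char),either(either(nat,nat),option(char))).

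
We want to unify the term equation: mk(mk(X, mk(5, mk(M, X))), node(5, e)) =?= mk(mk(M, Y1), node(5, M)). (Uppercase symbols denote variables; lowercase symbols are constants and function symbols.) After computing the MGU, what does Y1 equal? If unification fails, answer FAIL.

Decompose mk/2: mk(X, mk(5, mk(M, X))) =?= mk(M, Y1),  node(5, e) =?= node(5, M).
Decompose mk/2: X =?= M,  mk(5, mk(M, X)) =?= Y1.
Bind X := M; substituting into the one remaining equation that mentions X gives: mk(5, mk(M, M)) =?= Y1.
Bind Y1 := mk(5, mk(M, M)); no other remaining equation mentions Y1.
Decompose node/2: 5 =?= 5,  e =?= M.
Delete trivial equation 5 =?= 5.
Bind M := e. Substituting into the earlier bindings gives X := e, Y1 := mk(5, mk(e, e)).
MGU = { X := e, Y1 := mk(5, mk(e, e)), M := e }, so Y1 := mk(5, mk(e, e)).

mk(5, mk(e, e))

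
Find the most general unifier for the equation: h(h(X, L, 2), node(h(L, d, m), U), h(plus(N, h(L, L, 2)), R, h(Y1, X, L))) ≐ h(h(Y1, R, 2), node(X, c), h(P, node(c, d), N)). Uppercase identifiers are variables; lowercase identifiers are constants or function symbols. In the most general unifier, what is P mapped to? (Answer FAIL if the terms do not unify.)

Decompose h/3: h(X, L, 2) ≐ h(Y1, R, 2),  node(h(L, d, m), U) ≐ node(X, c),  h(plus(N, h(L, L, 2)), R, h(Y1, X, L)) ≐ h(P, node(c, d), N).
Decompose h/3: X ≐ Y1,  L ≐ R,  2 ≐ 2.
Bind X := Y1; substituting into the 2 remaining equations that mention X gives: node(h(L, d, m), U) ≐ node(Y1, c),  h(plus(N, h(L, L, 2)), R, h(Y1, Y1, L)) ≐ h(P, node(c, d), N).
Bind L := R; substituting into the 2 remaining equations that mention L gives: node(h(R, d, m), U) ≐ node(Y1, c),  h(plus(N, h(R, R, 2)), R, h(Y1, Y1, R)) ≐ h(P, node(c, d), N).
Delete trivial equation 2 ≐ 2.
Decompose node/2: h(R, d, m) ≐ Y1,  U ≐ c.
Bind Y1 := h(R, d, m); substituting into the one remaining equation that mentions Y1 gives: h(plus(N, h(R, R, 2)), R, h(h(R, d, m), h(R, d, m), R)) ≐ h(P, node(c, d), N). Substituting into the earlier binding gives X := h(R, d, m).
Bind U := c; no other remaining equation mentions U.
Decompose h/3: plus(N, h(R, R, 2)) ≐ P,  R ≐ node(c, d),  h(h(R, d, m), h(R, d, m), R) ≐ N.
Bind P := plus(N, h(R, R, 2)); no other remaining equation mentions P.
Bind R := node(c, d); substituting into the remaining equation gives: h(h(node(c, d), d, m), h(node(c, d), d, m), node(c, d)) ≐ N. Substituting into the earlier bindings gives X := h(node(c, d), d, m), L := node(c, d), Y1 := h(node(c, d), d, m), P := plus(N, h(node(c, d), node(c, d), 2)).
Bind N := h(h(node(c, d), d, m), h(node(c, d), d, m), node(c, d)). Substituting into the earlier binding gives P := plus(h(h(node(c, d), d, m), h(node(c, d), d, m), node(c, d)), h(node(c, d), node(c, d), 2)).
MGU = { X -> h(node(c, d), d, m), L -> node(c, d), Y1 -> h(node(c, d), d, m), U -> c, P -> plus(h(h(node(c, d), d, m), h(node(c, d), d, m), node(c, d)), h(node(c, d), node(c, d), 2)), R -> node(c, d), N -> h(h(node(c, d), d, m), h(node(c, d), d, m), node(c, d)) }, so P -> plus(h(h(node(c, d), d, m), h(node(c, d), d, m), node(c, d)), h(node(c, d), node(c, d), 2)).

plus(h(h(node(c, d), d, m), h(node(c, d), d, m), node(c, d)), h(node(c, d), node(c, d), 2))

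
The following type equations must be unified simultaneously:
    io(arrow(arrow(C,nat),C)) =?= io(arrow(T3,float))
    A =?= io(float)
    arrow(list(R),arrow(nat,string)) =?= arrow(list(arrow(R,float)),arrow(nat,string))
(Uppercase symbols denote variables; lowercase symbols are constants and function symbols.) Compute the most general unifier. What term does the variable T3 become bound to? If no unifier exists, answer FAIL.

Decompose io/1: arrow(arrow(C,nat),C) =?= arrow(T3,float).
Decompose arrow/2: arrow(C,nat) =?= T3,  C =?= float.
Bind T3 := arrow(C,nat); no other remaining equation mentions T3.
Bind C := float; no other remaining equation mentions C. Substituting into the earlier binding gives T3 := arrow(float,nat).
Bind A := io(float); no other remaining equation mentions A.
Decompose arrow/2: list(R) =?= list(arrow(R,float)),  arrow(nat,string) =?= arrow(nat,string).
Decompose list/1: R =?= arrow(R,float).
Occurs check fails: R occurs in arrow(R,float); the equation R =?= arrow(R,float) has no finite solution.

FAIL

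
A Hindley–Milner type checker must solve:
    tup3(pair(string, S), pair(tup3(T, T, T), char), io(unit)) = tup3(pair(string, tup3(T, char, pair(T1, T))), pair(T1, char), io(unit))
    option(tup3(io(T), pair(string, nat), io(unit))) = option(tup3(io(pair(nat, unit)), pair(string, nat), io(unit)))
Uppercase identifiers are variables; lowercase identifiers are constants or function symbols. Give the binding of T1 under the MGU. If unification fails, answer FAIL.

Decompose tup3/3: pair(string, S) = pair(string, tup3(T, char, pair(T1, T))),  pair(tup3(T, T, T), char) = pair(T1, char),  io(unit) = io(unit).
Decompose pair/2: string = string,  S = tup3(T, char, pair(T1, T)).
Delete trivial equation string = string.
Bind S := tup3(T, char, pair(T1, T)); no other remaining equation mentions S.
Decompose pair/2: tup3(T, T, T) = T1,  char = char.
Bind T1 := tup3(T, T, T); no other remaining equation mentions T1. Substituting into the earlier binding gives S := tup3(T, char, pair(tup3(T, T, T), T)).
Delete trivial equation char = char.
Delete trivial equation io(unit) = io(unit).
Decompose option/1: tup3(io(T), pair(string, nat), io(unit)) = tup3(io(pair(nat, unit)), pair(string, nat), io(unit)).
Decompose tup3/3: io(T) = io(pair(nat, unit)),  pair(string, nat) = pair(string, nat),  io(unit) = io(unit).
Decompose io/1: T = pair(nat, unit).
Bind T := pair(nat, unit); no other remaining equation mentions T. Substituting into the earlier bindings gives S := tup3(pair(nat, unit), char, pair(tup3(pair(nat, unit), pair(nat, unit), pair(nat, unit)), pair(nat, unit))), T1 := tup3(pair(nat, unit), pair(nat, unit), pair(nat, unit)).
Delete trivial equation pair(string, nat) = pair(string, nat).
Delete trivial equation io(unit) = io(unit).
MGU = { S ↦ tup3(pair(nat, unit), char, pair(tup3(pair(nat, unit), pair(nat, unit), pair(nat, unit)), pair(nat, unit))), T1 ↦ tup3(pair(nat, unit), pair(nat, unit), pair(nat, unit)), T ↦ pair(nat, unit) }, so T1 ↦ tup3(pair(nat, unit), pair(nat, unit), pair(nat, unit)).

tup3(pair(nat, unit), pair(nat, unit), pair(nat, unit))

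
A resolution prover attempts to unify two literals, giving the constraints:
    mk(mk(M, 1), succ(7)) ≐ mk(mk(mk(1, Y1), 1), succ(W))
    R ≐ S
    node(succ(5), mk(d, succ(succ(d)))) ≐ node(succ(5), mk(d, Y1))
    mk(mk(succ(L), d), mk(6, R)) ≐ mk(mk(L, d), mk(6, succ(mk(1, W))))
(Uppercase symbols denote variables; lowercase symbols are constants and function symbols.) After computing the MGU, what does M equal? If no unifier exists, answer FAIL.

Decompose mk/2: mk(M, 1) ≐ mk(mk(1, Y1), 1),  succ(7) ≐ succ(W).
Decompose mk/2: M ≐ mk(1, Y1),  1 ≐ 1.
Bind M := mk(1, Y1); no other remaining equation mentions M.
Delete trivial equation 1 ≐ 1.
Decompose succ/1: 7 ≐ W.
Bind W := 7; substituting into the one remaining equation that mentions W gives: mk(mk(succ(L), d), mk(6, R)) ≐ mk(mk(L, d), mk(6, succ(mk(1, 7)))).
Bind R := S; substituting into the one remaining equation that mentions R gives: mk(mk(succ(L), d), mk(6, S)) ≐ mk(mk(L, d), mk(6, succ(mk(1, 7)))).
Decompose node/2: succ(5) ≐ succ(5),  mk(d, succ(succ(d))) ≐ mk(d, Y1).
Delete trivial equation succ(5) ≐ succ(5).
Decompose mk/2: d ≐ d,  succ(succ(d)) ≐ Y1.
Delete trivial equation d ≐ d.
Bind Y1 := succ(succ(d)); no other remaining equation mentions Y1. Substituting into the earlier binding gives M := mk(1, succ(succ(d))).
Decompose mk/2: mk(succ(L), d) ≐ mk(L, d),  mk(6, S) ≐ mk(6, succ(mk(1, 7))).
Decompose mk/2: succ(L) ≐ L,  d ≐ d.
Occurs check fails: L occurs in succ(L); the equation L ≐ succ(L) has no finite solution.

FAIL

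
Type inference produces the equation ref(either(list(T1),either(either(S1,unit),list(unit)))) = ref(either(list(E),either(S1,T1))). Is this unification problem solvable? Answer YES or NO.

NO

Decompose ref/1: either(list(T1),either(either(S1,unit),list(unit))) = either(list(E),either(S1,T1)).
Decompose either/2: list(T1) = list(E),  either(either(S1,unit),list(unit)) = either(S1,T1).
Decompose list/1: T1 = E.
Bind T1 := E; substituting into the remaining equation gives: either(either(S1,unit),list(unit)) = either(S1,E).
Decompose either/2: either(S1,unit) = S1,  list(unit) = E.
Occurs check fails: S1 occurs in either(S1,unit); the equation S1 = either(S1,unit) has no finite solution.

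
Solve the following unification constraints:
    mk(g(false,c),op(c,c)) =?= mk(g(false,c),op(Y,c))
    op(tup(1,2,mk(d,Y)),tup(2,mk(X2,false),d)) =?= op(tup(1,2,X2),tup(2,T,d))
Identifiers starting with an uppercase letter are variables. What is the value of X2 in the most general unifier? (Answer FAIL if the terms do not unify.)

mk(d,c)

Decompose mk/2: g(false,c) =?= g(false,c),  op(c,c) =?= op(Y,c).
Delete trivial equation g(false,c) =?= g(false,c).
Decompose op/2: c =?= Y,  c =?= c.
Bind Y := c; substituting into the one remaining equation that mentions Y gives: op(tup(1,2,mk(d,c)),tup(2,mk(X2,false),d)) =?= op(tup(1,2,X2),tup(2,T,d)).
Delete trivial equation c =?= c.
Decompose op/2: tup(1,2,mk(d,c)) =?= tup(1,2,X2),  tup(2,mk(X2,false),d) =?= tup(2,T,d).
Decompose tup/3: 1 =?= 1,  2 =?= 2,  mk(d,c) =?= X2.
Delete trivial equation 1 =?= 1.
Delete trivial equation 2 =?= 2.
Bind X2 := mk(d,c); substituting into the remaining equation gives: tup(2,mk(mk(d,c),false),d) =?= tup(2,T,d).
Decompose tup/3: 2 =?= 2,  mk(mk(d,c),false) =?= T,  d =?= d.
Delete trivial equation 2 =?= 2.
Bind T := mk(mk(d,c),false); no other remaining equation mentions T.
Delete trivial equation d =?= d.
MGU = { Y ↦ c, X2 ↦ mk(d,c), T ↦ mk(mk(d,c),false) }, so X2 ↦ mk(d,c).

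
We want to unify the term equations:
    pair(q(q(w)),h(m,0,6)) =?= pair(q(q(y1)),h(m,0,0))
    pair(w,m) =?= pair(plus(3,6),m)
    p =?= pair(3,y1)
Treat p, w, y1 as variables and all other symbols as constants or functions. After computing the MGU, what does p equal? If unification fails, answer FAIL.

Decompose pair/2: q(q(w)) =?= q(q(y1)),  h(m,0,6) =?= h(m,0,0).
Decompose q/1: q(w) =?= q(y1).
Decompose q/1: w =?= y1.
Bind w := y1; substituting into the one remaining equation that mentions w gives: pair(y1,m) =?= pair(plus(3,6),m).
Decompose h/3: m =?= m,  0 =?= 0,  6 =?= 0.
Delete trivial equation m =?= m.
Delete trivial equation 0 =?= 0.
Clash: constants 6 and 0 differ; no unifier exists.

FAIL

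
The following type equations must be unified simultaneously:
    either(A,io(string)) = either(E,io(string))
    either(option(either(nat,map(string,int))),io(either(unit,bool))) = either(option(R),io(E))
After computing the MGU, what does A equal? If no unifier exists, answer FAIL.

Decompose either/2: A = E,  io(string) = io(string).
Bind A := E; no other remaining equation mentions A.
Delete trivial equation io(string) = io(string).
Decompose either/2: option(either(nat,map(string,int))) = option(R),  io(either(unit,bool)) = io(E).
Decompose option/1: either(nat,map(string,int)) = R.
Bind R := either(nat,map(string,int)); no other remaining equation mentions R.
Decompose io/1: either(unit,bool) = E.
Bind E := either(unit,bool). Substituting into the earlier binding gives A := either(unit,bool).
MGU = { A ↦ either(unit,bool), R ↦ either(nat,map(string,int)), E ↦ either(unit,bool) }, so A ↦ either(unit,bool).

either(unit,bool)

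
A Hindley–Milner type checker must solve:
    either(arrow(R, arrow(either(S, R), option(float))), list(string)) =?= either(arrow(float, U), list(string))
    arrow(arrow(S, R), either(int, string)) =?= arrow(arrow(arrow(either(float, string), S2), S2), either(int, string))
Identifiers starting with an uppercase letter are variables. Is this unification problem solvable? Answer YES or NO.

YES

Decompose either/2: arrow(R, arrow(either(S, R), option(float))) =?= arrow(float, U),  list(string) =?= list(string).
Decompose arrow/2: R =?= float,  arrow(either(S, R), option(float)) =?= U.
Bind R := float; substituting into the 2 remaining equations that mention R gives: arrow(either(S, float), option(float)) =?= U,  arrow(arrow(S, float), either(int, string)) =?= arrow(arrow(arrow(either(float, string), S2), S2), either(int, string)).
Bind U := arrow(either(S, float), option(float)); no other remaining equation mentions U.
Delete trivial equation list(string) =?= list(string).
Decompose arrow/2: arrow(S, float) =?= arrow(arrow(either(float, string), S2), S2),  either(int, string) =?= either(int, string).
Decompose arrow/2: S =?= arrow(either(float, string), S2),  float =?= S2.
Bind S := arrow(either(float, string), S2); no other remaining equation mentions S. Substituting into the earlier binding gives U := arrow(either(arrow(either(float, string), S2), float), option(float)).
Bind S2 := float; no other remaining equation mentions S2. Substituting into the earlier bindings gives U := arrow(either(arrow(either(float, string), float), float), option(float)), S := arrow(either(float, string), float).
Delete trivial equation either(int, string) =?= either(int, string).
No equations remain and no clash or occurs-check failure arose, so a unifier exists.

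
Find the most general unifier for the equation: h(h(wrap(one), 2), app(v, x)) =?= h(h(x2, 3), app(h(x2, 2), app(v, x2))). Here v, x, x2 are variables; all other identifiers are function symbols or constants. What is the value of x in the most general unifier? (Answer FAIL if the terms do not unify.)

Decompose h/2: h(wrap(one), 2) =?= h(x2, 3),  app(v, x) =?= app(h(x2, 2), app(v, x2)).
Decompose h/2: wrap(one) =?= x2,  2 =?= 3.
Bind x2 := wrap(one); substituting into the one remaining equation that mentions x2 gives: app(v, x) =?= app(h(wrap(one), 2), app(v, wrap(one))).
Clash: constants 2 and 3 differ; no unifier exists.

FAIL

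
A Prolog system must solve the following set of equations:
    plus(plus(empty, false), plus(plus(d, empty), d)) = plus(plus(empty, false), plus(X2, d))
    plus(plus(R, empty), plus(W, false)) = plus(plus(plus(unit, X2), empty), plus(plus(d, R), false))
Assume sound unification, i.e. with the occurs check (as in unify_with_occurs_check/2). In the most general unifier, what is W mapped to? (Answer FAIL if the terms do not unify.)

plus(d, plus(unit, plus(d, empty)))

Decompose plus/2: plus(empty, false) = plus(empty, false),  plus(plus(d, empty), d) = plus(X2, d).
Delete trivial equation plus(empty, false) = plus(empty, false).
Decompose plus/2: plus(d, empty) = X2,  d = d.
Bind X2 := plus(d, empty); substituting into the one remaining equation that mentions X2 gives: plus(plus(R, empty), plus(W, false)) = plus(plus(plus(unit, plus(d, empty)), empty), plus(plus(d, R), false)).
Delete trivial equation d = d.
Decompose plus/2: plus(R, empty) = plus(plus(unit, plus(d, empty)), empty),  plus(W, false) = plus(plus(d, R), false).
Decompose plus/2: R = plus(unit, plus(d, empty)),  empty = empty.
Bind R := plus(unit, plus(d, empty)); substituting into the one remaining equation that mentions R gives: plus(W, false) = plus(plus(d, plus(unit, plus(d, empty))), false).
Delete trivial equation empty = empty.
Decompose plus/2: W = plus(d, plus(unit, plus(d, empty))),  false = false.
Bind W := plus(d, plus(unit, plus(d, empty))); no other remaining equation mentions W.
Delete trivial equation false = false.
MGU = { X2 = plus(d, empty), R = plus(unit, plus(d, empty)), W = plus(d, plus(unit, plus(d, empty))) }, so W = plus(d, plus(unit, plus(d, empty))).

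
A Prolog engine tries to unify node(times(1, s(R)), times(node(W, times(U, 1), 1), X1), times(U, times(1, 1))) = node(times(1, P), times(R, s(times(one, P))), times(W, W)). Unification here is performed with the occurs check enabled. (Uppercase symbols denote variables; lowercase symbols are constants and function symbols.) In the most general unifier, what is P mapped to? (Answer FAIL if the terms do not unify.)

Decompose node/3: times(1, s(R)) = times(1, P),  times(node(W, times(U, 1), 1), X1) = times(R, s(times(one, P))),  times(U, times(1, 1)) = times(W, W).
Decompose times/2: 1 = 1,  s(R) = P.
Delete trivial equation 1 = 1.
Bind P := s(R); substituting into the one remaining equation that mentions P gives: times(node(W, times(U, 1), 1), X1) = times(R, s(times(one, s(R)))).
Decompose times/2: node(W, times(U, 1), 1) = R,  X1 = s(times(one, s(R))).
Bind R := node(W, times(U, 1), 1); substituting into the one remaining equation that mentions R gives: X1 = s(times(one, s(node(W, times(U, 1), 1)))). Substituting into the earlier binding gives P := s(node(W, times(U, 1), 1)).
Bind X1 := s(times(one, s(node(W, times(U, 1), 1)))); no other remaining equation mentions X1.
Decompose times/2: U = W,  times(1, 1) = W.
Bind U := W; no other remaining equation mentions U. Substituting into the earlier bindings gives P := s(node(W, times(W, 1), 1)), R := node(W, times(W, 1), 1), X1 := s(times(one, s(node(W, times(W, 1), 1)))).
Bind W := times(1, 1). Substituting into the earlier bindings gives P := s(node(times(1, 1), times(times(1, 1), 1), 1)), R := node(times(1, 1), times(times(1, 1), 1), 1), X1 := s(times(one, s(node(times(1, 1), times(times(1, 1), 1), 1)))), U := times(1, 1).
MGU = { P -> s(node(times(1, 1), times(times(1, 1), 1), 1)), R -> node(times(1, 1), times(times(1, 1), 1), 1), X1 -> s(times(one, s(node(times(1, 1), times(times(1, 1), 1), 1)))), U -> times(1, 1), W -> times(1, 1) }, so P -> s(node(times(1, 1), times(times(1, 1), 1), 1)).

s(node(times(1, 1), times(times(1, 1), 1), 1))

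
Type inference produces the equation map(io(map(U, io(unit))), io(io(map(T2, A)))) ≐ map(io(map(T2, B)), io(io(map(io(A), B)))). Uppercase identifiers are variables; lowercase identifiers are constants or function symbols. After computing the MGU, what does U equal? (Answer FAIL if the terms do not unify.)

io(io(unit))

Decompose map/2: io(map(U, io(unit))) ≐ io(map(T2, B)),  io(io(map(T2, A))) ≐ io(io(map(io(A), B))).
Decompose io/1: map(U, io(unit)) ≐ map(T2, B).
Decompose map/2: U ≐ T2,  io(unit) ≐ B.
Bind U := T2; no other remaining equation mentions U.
Bind B := io(unit); substituting into the remaining equation gives: io(io(map(T2, A))) ≐ io(io(map(io(A), io(unit)))).
Decompose io/1: io(map(T2, A)) ≐ io(map(io(A), io(unit))).
Decompose io/1: map(T2, A) ≐ map(io(A), io(unit)).
Decompose map/2: T2 ≐ io(A),  A ≐ io(unit).
Bind T2 := io(A); no other remaining equation mentions T2. Substituting into the earlier binding gives U := io(A).
Bind A := io(unit). Substituting into the earlier bindings gives U := io(io(unit)), T2 := io(io(unit)).
MGU = { U -> io(io(unit)), B -> io(unit), T2 -> io(io(unit)), A -> io(unit) }, so U -> io(io(unit)).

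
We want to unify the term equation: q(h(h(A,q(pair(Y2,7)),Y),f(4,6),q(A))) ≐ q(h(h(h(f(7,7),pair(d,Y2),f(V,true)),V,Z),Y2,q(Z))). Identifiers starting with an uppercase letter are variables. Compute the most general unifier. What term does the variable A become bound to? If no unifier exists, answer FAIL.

Decompose q/1: h(h(A,q(pair(Y2,7)),Y),f(4,6),q(A)) ≐ h(h(h(f(7,7),pair(d,Y2),f(V,true)),V,Z),Y2,q(Z)).
Decompose h/3: h(A,q(pair(Y2,7)),Y) ≐ h(h(f(7,7),pair(d,Y2),f(V,true)),V,Z),  f(4,6) ≐ Y2,  q(A) ≐ q(Z).
Decompose h/3: A ≐ h(f(7,7),pair(d,Y2),f(V,true)),  q(pair(Y2,7)) ≐ V,  Y ≐ Z.
Bind A := h(f(7,7),pair(d,Y2),f(V,true)); substituting into the one remaining equation that mentions A gives: q(h(f(7,7),pair(d,Y2),f(V,true))) ≐ q(Z).
Bind V := q(pair(Y2,7)); substituting into the one remaining equation that mentions V gives: q(h(f(7,7),pair(d,Y2),f(q(pair(Y2,7)),true))) ≐ q(Z). Substituting into the earlier binding gives A := h(f(7,7),pair(d,Y2),f(q(pair(Y2,7)),true)).
Bind Y := Z; no other remaining equation mentions Y.
Bind Y2 := f(4,6); substituting into the remaining equation gives: q(h(f(7,7),pair(d,f(4,6)),f(q(pair(f(4,6),7)),true))) ≐ q(Z). Substituting into the earlier bindings gives A := h(f(7,7),pair(d,f(4,6)),f(q(pair(f(4,6),7)),true)), V := q(pair(f(4,6),7)).
Decompose q/1: h(f(7,7),pair(d,f(4,6)),f(q(pair(f(4,6),7)),true)) ≐ Z.
Bind Z := h(f(7,7),pair(d,f(4,6)),f(q(pair(f(4,6),7)),true)). Substituting into the earlier binding gives Y := h(f(7,7),pair(d,f(4,6)),f(q(pair(f(4,6),7)),true)).
MGU = { A ↦ h(f(7,7),pair(d,f(4,6)),f(q(pair(f(4,6),7)),true)), V ↦ q(pair(f(4,6),7)), Y ↦ h(f(7,7),pair(d,f(4,6)),f(q(pair(f(4,6),7)),true)), Y2 ↦ f(4,6), Z ↦ h(f(7,7),pair(d,f(4,6)),f(q(pair(f(4,6),7)),true)) }, so A ↦ h(f(7,7),pair(d,f(4,6)),f(q(pair(f(4,6),7)),true)).

h(f(7,7),pair(d,f(4,6)),f(q(pair(f(4,6),7)),true))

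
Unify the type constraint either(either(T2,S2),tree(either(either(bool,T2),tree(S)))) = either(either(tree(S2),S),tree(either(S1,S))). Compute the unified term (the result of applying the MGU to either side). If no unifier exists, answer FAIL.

FAIL

Decompose either/2: either(T2,S2) = either(tree(S2),S),  tree(either(either(bool,T2),tree(S))) = tree(either(S1,S)).
Decompose either/2: T2 = tree(S2),  S2 = S.
Bind T2 := tree(S2); substituting into the one remaining equation that mentions T2 gives: tree(either(either(bool,tree(S2)),tree(S))) = tree(either(S1,S)).
Bind S2 := S; substituting into the remaining equation gives: tree(either(either(bool,tree(S)),tree(S))) = tree(either(S1,S)). Substituting into the earlier binding gives T2 := tree(S).
Decompose tree/1: either(either(bool,tree(S)),tree(S)) = either(S1,S).
Decompose either/2: either(bool,tree(S)) = S1,  tree(S) = S.
Bind S1 := either(bool,tree(S)); no other remaining equation mentions S1.
Occurs check fails: S occurs in tree(S); the equation S = tree(S) has no finite solution.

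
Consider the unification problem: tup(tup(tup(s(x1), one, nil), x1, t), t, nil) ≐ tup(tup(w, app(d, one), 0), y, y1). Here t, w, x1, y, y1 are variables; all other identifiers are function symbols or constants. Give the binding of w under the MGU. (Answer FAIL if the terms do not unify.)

Decompose tup/3: tup(tup(s(x1), one, nil), x1, t) ≐ tup(w, app(d, one), 0),  t ≐ y,  nil ≐ y1.
Decompose tup/3: tup(s(x1), one, nil) ≐ w,  x1 ≐ app(d, one),  t ≐ 0.
Bind w := tup(s(x1), one, nil); no other remaining equation mentions w.
Bind x1 := app(d, one); no other remaining equation mentions x1. Substituting into the earlier binding gives w := tup(s(app(d, one)), one, nil).
Bind t := 0; substituting into the one remaining equation that mentions t gives: 0 ≐ y.
Bind y := 0; no other remaining equation mentions y.
Bind y1 := nil.
MGU = { w := tup(s(app(d, one)), one, nil), x1 := app(d, one), t := 0, y := 0, y1 := nil }, so w := tup(s(app(d, one)), one, nil).

tup(s(app(d, one)), one, nil)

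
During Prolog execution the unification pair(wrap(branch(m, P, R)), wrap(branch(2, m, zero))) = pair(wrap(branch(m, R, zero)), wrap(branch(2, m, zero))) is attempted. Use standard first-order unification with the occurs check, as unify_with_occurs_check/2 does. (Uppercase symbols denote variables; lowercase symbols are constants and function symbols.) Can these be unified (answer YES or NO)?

Decompose pair/2: wrap(branch(m, P, R)) = wrap(branch(m, R, zero)),  wrap(branch(2, m, zero)) = wrap(branch(2, m, zero)).
Decompose wrap/1: branch(m, P, R) = branch(m, R, zero).
Decompose branch/3: m = m,  P = R,  R = zero.
Delete trivial equation m = m.
Bind P := R; no other remaining equation mentions P.
Bind R := zero; no other remaining equation mentions R. Substituting into the earlier binding gives P := zero.
Delete trivial equation wrap(branch(2, m, zero)) = wrap(branch(2, m, zero)).
No equations remain and no clash or occurs-check failure arose, so a unifier exists.

YES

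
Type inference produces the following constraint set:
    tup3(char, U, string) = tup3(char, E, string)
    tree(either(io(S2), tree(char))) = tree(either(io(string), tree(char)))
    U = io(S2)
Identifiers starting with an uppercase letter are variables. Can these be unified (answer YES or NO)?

YES

Decompose tup3/3: char = char,  U = E,  string = string.
Delete trivial equation char = char.
Bind U := E; substituting into the one remaining equation that mentions U gives: E = io(S2).
Delete trivial equation string = string.
Decompose tree/1: either(io(S2), tree(char)) = either(io(string), tree(char)).
Decompose either/2: io(S2) = io(string),  tree(char) = tree(char).
Decompose io/1: S2 = string.
Bind S2 := string; substituting into the one remaining equation that mentions S2 gives: E = io(string).
Delete trivial equation tree(char) = tree(char).
Bind E := io(string). Substituting into the earlier binding gives U := io(string).
No equations remain and no clash or occurs-check failure arose, so a unifier exists.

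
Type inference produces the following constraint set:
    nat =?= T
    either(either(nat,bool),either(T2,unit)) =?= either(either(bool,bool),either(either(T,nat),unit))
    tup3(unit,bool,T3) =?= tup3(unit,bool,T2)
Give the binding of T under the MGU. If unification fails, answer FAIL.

Bind T := nat; substituting into the one remaining equation that mentions T gives: either(either(nat,bool),either(T2,unit)) =?= either(either(bool,bool),either(either(nat,nat),unit)).
Decompose either/2: either(nat,bool) =?= either(bool,bool),  either(T2,unit) =?= either(either(nat,nat),unit).
Decompose either/2: nat =?= bool,  bool =?= bool.
Clash: constants nat and bool differ; no unifier exists.

FAIL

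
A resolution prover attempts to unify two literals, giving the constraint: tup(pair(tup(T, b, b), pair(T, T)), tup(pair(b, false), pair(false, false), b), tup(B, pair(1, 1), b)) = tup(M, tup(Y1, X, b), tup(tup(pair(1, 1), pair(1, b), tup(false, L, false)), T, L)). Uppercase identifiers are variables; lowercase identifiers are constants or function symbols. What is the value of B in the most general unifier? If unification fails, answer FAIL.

Decompose tup/3: pair(tup(T, b, b), pair(T, T)) = M,  tup(pair(b, false), pair(false, false), b) = tup(Y1, X, b),  tup(B, pair(1, 1), b) = tup(tup(pair(1, 1), pair(1, b), tup(false, L, false)), T, L).
Bind M := pair(tup(T, b, b), pair(T, T)); no other remaining equation mentions M.
Decompose tup/3: pair(b, false) = Y1,  pair(false, false) = X,  b = b.
Bind Y1 := pair(b, false); no other remaining equation mentions Y1.
Bind X := pair(false, false); no other remaining equation mentions X.
Delete trivial equation b = b.
Decompose tup/3: B = tup(pair(1, 1), pair(1, b), tup(false, L, false)),  pair(1, 1) = T,  b = L.
Bind B := tup(pair(1, 1), pair(1, b), tup(false, L, false)); no other remaining equation mentions B.
Bind T := pair(1, 1); no other remaining equation mentions T. Substituting into the earlier binding gives M := pair(tup(pair(1, 1), b, b), pair(pair(1, 1), pair(1, 1))).
Bind L := b. Substituting into the earlier binding gives B := tup(pair(1, 1), pair(1, b), tup(false, b, false)).
MGU = { M ↦ pair(tup(pair(1, 1), b, b), pair(pair(1, 1), pair(1, 1))), Y1 ↦ pair(b, false), X ↦ pair(false, false), B ↦ tup(pair(1, 1), pair(1, b), tup(false, b, false)), T ↦ pair(1, 1), L ↦ b }, so B ↦ tup(pair(1, 1), pair(1, b), tup(false, b, false)).

tup(pair(1, 1), pair(1, b), tup(false, b, false))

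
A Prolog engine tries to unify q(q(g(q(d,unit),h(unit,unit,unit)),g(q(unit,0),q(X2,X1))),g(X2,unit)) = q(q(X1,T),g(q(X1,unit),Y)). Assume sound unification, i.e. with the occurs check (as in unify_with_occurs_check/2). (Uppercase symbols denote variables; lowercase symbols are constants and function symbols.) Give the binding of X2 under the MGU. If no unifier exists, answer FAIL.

Decompose q/2: q(g(q(d,unit),h(unit,unit,unit)),g(q(unit,0),q(X2,X1))) = q(X1,T),  g(X2,unit) = g(q(X1,unit),Y).
Decompose q/2: g(q(d,unit),h(unit,unit,unit)) = X1,  g(q(unit,0),q(X2,X1)) = T.
Bind X1 := g(q(d,unit),h(unit,unit,unit)); substituting into the remaining equations gives: g(q(unit,0),q(X2,g(q(d,unit),h(unit,unit,unit)))) = T,  g(X2,unit) = g(q(g(q(d,unit),h(unit,unit,unit)),unit),Y).
Bind T := g(q(unit,0),q(X2,g(q(d,unit),h(unit,unit,unit)))); no other remaining equation mentions T.
Decompose g/2: X2 = q(g(q(d,unit),h(unit,unit,unit)),unit),  unit = Y.
Bind X2 := q(g(q(d,unit),h(unit,unit,unit)),unit); no other remaining equation mentions X2. Substituting into the earlier binding gives T := g(q(unit,0),q(q(g(q(d,unit),h(unit,unit,unit)),unit),g(q(d,unit),h(unit,unit,unit)))).
Bind Y := unit.
MGU = { X1 -> g(q(d,unit),h(unit,unit,unit)), T -> g(q(unit,0),q(q(g(q(d,unit),h(unit,unit,unit)),unit),g(q(d,unit),h(unit,unit,unit)))), X2 -> q(g(q(d,unit),h(unit,unit,unit)),unit), Y -> unit }, so X2 -> q(g(q(d,unit),h(unit,unit,unit)),unit).

q(g(q(d,unit),h(unit,unit,unit)),unit)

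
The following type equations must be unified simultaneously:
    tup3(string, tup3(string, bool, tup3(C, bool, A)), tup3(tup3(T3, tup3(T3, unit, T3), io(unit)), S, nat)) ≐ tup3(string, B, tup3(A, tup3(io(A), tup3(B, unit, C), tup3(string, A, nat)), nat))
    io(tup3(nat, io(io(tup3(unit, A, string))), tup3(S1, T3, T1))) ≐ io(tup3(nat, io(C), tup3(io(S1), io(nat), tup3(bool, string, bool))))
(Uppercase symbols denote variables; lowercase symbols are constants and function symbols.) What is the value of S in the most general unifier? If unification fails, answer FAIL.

Decompose tup3/3: string ≐ string,  tup3(string, bool, tup3(C, bool, A)) ≐ B,  tup3(tup3(T3, tup3(T3, unit, T3), io(unit)), S, nat) ≐ tup3(A, tup3(io(A), tup3(B, unit, C), tup3(string, A, nat)), nat).
Delete trivial equation string ≐ string.
Bind B := tup3(string, bool, tup3(C, bool, A)); substituting into the one remaining equation that mentions B gives: tup3(tup3(T3, tup3(T3, unit, T3), io(unit)), S, nat) ≐ tup3(A, tup3(io(A), tup3(tup3(string, bool, tup3(C, bool, A)), unit, C), tup3(string, A, nat)), nat).
Decompose tup3/3: tup3(T3, tup3(T3, unit, T3), io(unit)) ≐ A,  S ≐ tup3(io(A), tup3(tup3(string, bool, tup3(C, bool, A)), unit, C), tup3(string, A, nat)),  nat ≐ nat.
Bind A := tup3(T3, tup3(T3, unit, T3), io(unit)); substituting into the 2 remaining equations that mention A gives: S ≐ tup3(io(tup3(T3, tup3(T3, unit, T3), io(unit))), tup3(tup3(string, bool, tup3(C, bool, tup3(T3, tup3(T3, unit, T3), io(unit)))), unit, C), tup3(string, tup3(T3, tup3(T3, unit, T3), io(unit)), nat)),  io(tup3(nat, io(io(tup3(unit, tup3(T3, tup3(T3, unit, T3), io(unit)), string))), tup3(S1, T3, T1))) ≐ io(tup3(nat, io(C), tup3(io(S1), io(nat), tup3(bool, string, bool)))). Substituting into the earlier binding gives B := tup3(string, bool, tup3(C, bool, tup3(T3, tup3(T3, unit, T3), io(unit)))).
Bind S := tup3(io(tup3(T3, tup3(T3, unit, T3), io(unit))), tup3(tup3(string, bool, tup3(C, bool, tup3(T3, tup3(T3, unit, T3), io(unit)))), unit, C), tup3(string, tup3(T3, tup3(T3, unit, T3), io(unit)), nat)); no other remaining equation mentions S.
Delete trivial equation nat ≐ nat.
Decompose io/1: tup3(nat, io(io(tup3(unit, tup3(T3, tup3(T3, unit, T3), io(unit)), string))), tup3(S1, T3, T1)) ≐ tup3(nat, io(C), tup3(io(S1), io(nat), tup3(bool, string, bool))).
Decompose tup3/3: nat ≐ nat,  io(io(tup3(unit, tup3(T3, tup3(T3, unit, T3), io(unit)), string))) ≐ io(C),  tup3(S1, T3, T1) ≐ tup3(io(S1), io(nat), tup3(bool, string, bool)).
Delete trivial equation nat ≐ nat.
Decompose io/1: io(tup3(unit, tup3(T3, tup3(T3, unit, T3), io(unit)), string)) ≐ C.
Bind C := io(tup3(unit, tup3(T3, tup3(T3, unit, T3), io(unit)), string)); no other remaining equation mentions C. Substituting into the earlier bindings gives B := tup3(string, bool, tup3(io(tup3(unit, tup3(T3, tup3(T3, unit, T3), io(unit)), string)), bool, tup3(T3, tup3(T3, unit, T3), io(unit)))), S := tup3(io(tup3(T3, tup3(T3, unit, T3), io(unit))), tup3(tup3(string, bool, tup3(io(tup3(unit, tup3(T3, tup3(T3, unit, T3), io(unit)), string)), bool, tup3(T3, tup3(T3, unit, T3), io(unit)))), unit, io(tup3(unit, tup3(T3, tup3(T3, unit, T3), io(unit)), string))), tup3(string, tup3(T3, tup3(T3, unit, T3), io(unit)), nat)).
Decompose tup3/3: S1 ≐ io(S1),  T3 ≐ io(nat),  T1 ≐ tup3(bool, string, bool).
Occurs check fails: S1 occurs in io(S1); the equation S1 ≐ io(S1) has no finite solution.

FAIL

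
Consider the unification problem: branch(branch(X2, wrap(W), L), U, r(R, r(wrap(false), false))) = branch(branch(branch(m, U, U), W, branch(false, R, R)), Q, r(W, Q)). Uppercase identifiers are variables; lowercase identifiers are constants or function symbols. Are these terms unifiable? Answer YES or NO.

NO

Decompose branch/3: branch(X2, wrap(W), L) = branch(branch(m, U, U), W, branch(false, R, R)),  U = Q,  r(R, r(wrap(false), false)) = r(W, Q).
Decompose branch/3: X2 = branch(m, U, U),  wrap(W) = W,  L = branch(false, R, R).
Bind X2 := branch(m, U, U); no other remaining equation mentions X2.
Occurs check fails: W occurs in wrap(W); the equation W = wrap(W) has no finite solution.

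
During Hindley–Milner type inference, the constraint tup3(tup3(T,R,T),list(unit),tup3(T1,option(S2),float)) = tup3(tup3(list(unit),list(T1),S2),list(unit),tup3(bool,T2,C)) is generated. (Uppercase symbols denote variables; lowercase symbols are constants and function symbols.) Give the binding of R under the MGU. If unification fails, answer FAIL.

list(bool)

Decompose tup3/3: tup3(T,R,T) = tup3(list(unit),list(T1),S2),  list(unit) = list(unit),  tup3(T1,option(S2),float) = tup3(bool,T2,C).
Decompose tup3/3: T = list(unit),  R = list(T1),  T = S2.
Bind T := list(unit); substituting into the one remaining equation that mentions T gives: list(unit) = S2.
Bind R := list(T1); no other remaining equation mentions R.
Bind S2 := list(unit); substituting into the one remaining equation that mentions S2 gives: tup3(T1,option(list(unit)),float) = tup3(bool,T2,C).
Delete trivial equation list(unit) = list(unit).
Decompose tup3/3: T1 = bool,  option(list(unit)) = T2,  float = C.
Bind T1 := bool; no other remaining equation mentions T1. Substituting into the earlier binding gives R := list(bool).
Bind T2 := option(list(unit)); no other remaining equation mentions T2.
Bind C := float.
MGU = { T ↦ list(unit), R ↦ list(bool), S2 ↦ list(unit), T1 ↦ bool, T2 ↦ option(list(unit)), C ↦ float }, so R ↦ list(bool).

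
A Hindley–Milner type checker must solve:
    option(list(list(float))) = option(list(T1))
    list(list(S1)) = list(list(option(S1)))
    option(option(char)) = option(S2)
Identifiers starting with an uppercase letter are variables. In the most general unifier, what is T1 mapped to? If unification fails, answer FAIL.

FAIL

Decompose option/1: list(list(float)) = list(T1).
Decompose list/1: list(float) = T1.
Bind T1 := list(float); no other remaining equation mentions T1.
Decompose list/1: list(S1) = list(option(S1)).
Decompose list/1: S1 = option(S1).
Occurs check fails: S1 occurs in option(S1); the equation S1 = option(S1) has no finite solution.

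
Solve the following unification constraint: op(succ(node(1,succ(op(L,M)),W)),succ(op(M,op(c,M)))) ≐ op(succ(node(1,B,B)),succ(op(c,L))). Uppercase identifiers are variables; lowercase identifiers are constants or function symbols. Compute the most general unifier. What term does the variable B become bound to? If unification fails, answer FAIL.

succ(op(op(c,c),c))

Decompose op/2: succ(node(1,succ(op(L,M)),W)) ≐ succ(node(1,B,B)),  succ(op(M,op(c,M))) ≐ succ(op(c,L)).
Decompose succ/1: node(1,succ(op(L,M)),W) ≐ node(1,B,B).
Decompose node/3: 1 ≐ 1,  succ(op(L,M)) ≐ B,  W ≐ B.
Delete trivial equation 1 ≐ 1.
Bind B := succ(op(L,M)); substituting into the one remaining equation that mentions B gives: W ≐ succ(op(L,M)).
Bind W := succ(op(L,M)); no other remaining equation mentions W.
Decompose succ/1: op(M,op(c,M)) ≐ op(c,L).
Decompose op/2: M ≐ c,  op(c,M) ≐ L.
Bind M := c; substituting into the remaining equation gives: op(c,c) ≐ L. Substituting into the earlier bindings gives B := succ(op(L,c)), W := succ(op(L,c)).
Bind L := op(c,c). Substituting into the earlier bindings gives B := succ(op(op(c,c),c)), W := succ(op(op(c,c),c)).
MGU = { B -> succ(op(op(c,c),c)), W -> succ(op(op(c,c),c)), M -> c, L -> op(c,c) }, so B -> succ(op(op(c,c),c)).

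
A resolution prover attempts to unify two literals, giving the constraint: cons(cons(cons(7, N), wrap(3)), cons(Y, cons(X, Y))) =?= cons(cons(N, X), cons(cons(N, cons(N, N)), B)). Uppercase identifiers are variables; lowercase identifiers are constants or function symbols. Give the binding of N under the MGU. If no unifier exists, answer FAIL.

Decompose cons/2: cons(cons(7, N), wrap(3)) =?= cons(N, X),  cons(Y, cons(X, Y)) =?= cons(cons(N, cons(N, N)), B).
Decompose cons/2: cons(7, N) =?= N,  wrap(3) =?= X.
Occurs check fails: N occurs in cons(7, N); the equation N =?= cons(7, N) has no finite solution.

FAIL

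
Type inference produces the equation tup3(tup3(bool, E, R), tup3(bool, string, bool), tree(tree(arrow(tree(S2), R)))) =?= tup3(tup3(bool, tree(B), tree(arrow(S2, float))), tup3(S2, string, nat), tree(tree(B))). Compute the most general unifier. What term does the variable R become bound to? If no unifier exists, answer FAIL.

Decompose tup3/3: tup3(bool, E, R) =?= tup3(bool, tree(B), tree(arrow(S2, float))),  tup3(bool, string, bool) =?= tup3(S2, string, nat),  tree(tree(arrow(tree(S2), R))) =?= tree(tree(B)).
Decompose tup3/3: bool =?= bool,  E =?= tree(B),  R =?= tree(arrow(S2, float)).
Delete trivial equation bool =?= bool.
Bind E := tree(B); no other remaining equation mentions E.
Bind R := tree(arrow(S2, float)); substituting into the one remaining equation that mentions R gives: tree(tree(arrow(tree(S2), tree(arrow(S2, float))))) =?= tree(tree(B)).
Decompose tup3/3: bool =?= S2,  string =?= string,  bool =?= nat.
Bind S2 := bool; substituting into the one remaining equation that mentions S2 gives: tree(tree(arrow(tree(bool), tree(arrow(bool, float))))) =?= tree(tree(B)). Substituting into the earlier binding gives R := tree(arrow(bool, float)).
Delete trivial equation string =?= string.
Clash: constants bool and nat differ; no unifier exists.

FAIL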